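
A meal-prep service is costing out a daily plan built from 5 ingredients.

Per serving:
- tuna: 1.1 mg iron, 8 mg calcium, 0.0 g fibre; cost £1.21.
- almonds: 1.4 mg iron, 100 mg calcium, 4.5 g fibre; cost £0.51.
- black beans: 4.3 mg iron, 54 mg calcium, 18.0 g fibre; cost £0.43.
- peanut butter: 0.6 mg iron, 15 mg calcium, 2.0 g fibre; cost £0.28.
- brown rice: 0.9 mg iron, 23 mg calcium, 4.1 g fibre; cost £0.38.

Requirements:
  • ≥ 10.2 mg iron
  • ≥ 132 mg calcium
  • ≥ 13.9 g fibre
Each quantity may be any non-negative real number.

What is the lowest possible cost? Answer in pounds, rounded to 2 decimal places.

£1.04

Let x1 = servings of tuna, x2 = servings of almonds, x3 = servings of black beans, x4 = servings of peanut butter, x5 = servings of brown rice.
Minimize 1.21x1 + 0.51x2 + 0.43x3 + 0.28x4 + 0.38x5 subject to:
  1.1x1 + 1.4x2 + 4.3x3 + 0.6x4 + 0.9x5 ≥ 10.2   (iron)
  8x1 + 100x2 + 54x3 + 15x4 + 23x5 ≥ 132   (calcium)
  4.5x2 + 18x3 + 2x4 + 4.1x5 ≥ 13.9   (fibre)
  x1, x2, x3, x4, x5 ≥ 0.
At the optimum only almonds, black beans are positive (tuna, peanut butter, brown rice = 0). The iron and calcium requirements are met with equality.
Optimal quantities: almonds = 0.0474 servings, black beans = 2.357 servings.
Hence cost = 0.51·0.0474 + 0.43·2.357 = £1.0377.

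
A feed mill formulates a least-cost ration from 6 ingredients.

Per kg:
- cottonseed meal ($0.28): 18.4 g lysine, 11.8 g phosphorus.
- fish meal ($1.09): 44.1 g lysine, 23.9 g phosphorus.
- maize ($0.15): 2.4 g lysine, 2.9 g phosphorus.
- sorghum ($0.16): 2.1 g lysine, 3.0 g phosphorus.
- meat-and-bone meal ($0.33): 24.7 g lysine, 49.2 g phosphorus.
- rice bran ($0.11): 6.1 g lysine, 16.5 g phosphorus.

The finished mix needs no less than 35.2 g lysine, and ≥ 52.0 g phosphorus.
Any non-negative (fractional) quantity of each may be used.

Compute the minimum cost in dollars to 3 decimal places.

$0.470

Treat it as an LP. Let x1 = kg of cottonseed meal, x2 = kg of fish meal, x3 = kg of maize, x4 = kg of sorghum, x5 = kg of meat-and-bone meal, x6 = kg of rice bran.
min 0.28x1 + 1.09x2 + 0.15x3 + 0.16x4 + 0.33x5 + 0.11x6 subject to:
  18.4x1 + 44.1x2 + 2.4x3 + 2.1x4 + 24.7x5 + 6.1x6 ≥ 35.2   (lysine)
  11.8x1 + 23.9x2 + 2.9x3 + 3x4 + 49.2x5 + 16.5x6 ≥ 52   (phosphorus)
  x1, x2, x3, x4, x5, x6 ≥ 0.
At the optimum only meat-and-bone meal is positive (cottonseed meal, fish meal, maize, sorghum, rice bran = 0). Binding constraint: lysine.
Optimal quantities: meat-and-bone meal = 1.425 kg.
Cost = 0.33·1.425 = 0.47025.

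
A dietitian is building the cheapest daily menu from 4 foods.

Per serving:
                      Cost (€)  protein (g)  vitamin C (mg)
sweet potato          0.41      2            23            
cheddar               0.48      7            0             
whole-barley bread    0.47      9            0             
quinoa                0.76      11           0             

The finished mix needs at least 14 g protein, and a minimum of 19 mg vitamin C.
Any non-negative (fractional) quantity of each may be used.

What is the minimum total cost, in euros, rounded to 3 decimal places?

Let x1 = servings of sweet potato, x2 = servings of cheddar, x3 = servings of whole-barley bread, x4 = servings of quinoa.
Minimise 0.41x1 + 0.48x2 + 0.47x3 + 0.76x4 s.t.:
  2x1 + 7x2 + 9x3 + 11x4 ≥ 14   (protein)
  23x1 ≥ 19   (vitamin C)
  x1, x2, x3, x4 ≥ 0.
At the optimum only sweet potato, whole-barley bread are positive (cheddar, quinoa = 0). There the protein and vitamin C constraints are tight.
So sweet potato = 0.8261 servings, whole-barley bread = 1.372 servings.
Objective = 0.41·0.8261 + 0.47·1.372 = 0.98354.

€0.984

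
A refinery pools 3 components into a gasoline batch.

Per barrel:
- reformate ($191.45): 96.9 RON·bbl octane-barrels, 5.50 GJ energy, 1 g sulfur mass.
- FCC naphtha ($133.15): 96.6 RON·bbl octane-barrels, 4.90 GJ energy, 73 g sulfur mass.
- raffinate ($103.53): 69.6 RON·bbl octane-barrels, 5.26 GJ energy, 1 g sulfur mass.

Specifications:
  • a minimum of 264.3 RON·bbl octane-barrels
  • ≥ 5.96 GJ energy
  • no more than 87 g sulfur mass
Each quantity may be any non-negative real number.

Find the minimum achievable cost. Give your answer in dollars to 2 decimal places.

$380.90

Let x1 = barrels of reformate, x2 = barrels of FCC naphtha, x3 = barrels of raffinate.
min 191.45x1 + 133.15x2 + 103.53x3 subject to:
  96.9x1 + 96.6x2 + 69.6x3 ≥ 264.3   (octane-barrels)
  5.5x1 + 4.9x2 + 5.26x3 ≥ 5.96   (energy)
  1x1 + 73x2 + 1x3 ≤ 87   (sulfur mass)
  x1, x2, x3 ≥ 0.
The optimal basis is {FCC naphtha, raffinate}; reformate drops out. Binding constraints: octane-barrels and sulfur mass.
Optimal quantities: FCC naphtha = 1.1619 barrels, raffinate = 2.1848 barrels.
Total cost: 133.15·1.1619 + 103.53·2.1848 = 380.8993.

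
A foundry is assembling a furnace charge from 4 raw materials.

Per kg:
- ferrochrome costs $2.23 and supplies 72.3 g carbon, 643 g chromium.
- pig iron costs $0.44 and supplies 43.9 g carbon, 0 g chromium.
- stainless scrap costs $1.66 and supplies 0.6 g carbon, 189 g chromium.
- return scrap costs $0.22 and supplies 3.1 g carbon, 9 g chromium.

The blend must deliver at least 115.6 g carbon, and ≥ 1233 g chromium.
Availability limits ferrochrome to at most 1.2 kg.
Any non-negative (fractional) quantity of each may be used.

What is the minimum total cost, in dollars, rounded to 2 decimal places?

Set it up as a linear program. Let x1 = kg of ferrochrome, x2 = kg of pig iron, x3 = kg of stainless scrap, x4 = kg of return scrap.
Minimize 2.23x1 + 0.44x2 + 1.66x3 + 0.22x4 subject to:
  72.3x1 + 43.9x2 + 0.6x3 + 3.1x4 ≥ 115.6   (carbon)
  643x1 + 189x3 + 9x4 ≥ 1233   (chromium)
  x1 ≤ 1.2
  x1, x2, x3, x4 ≥ 0.
The optimal basis is {ferrochrome, pig iron, stainless scrap}; return scrap drops out. Binding constraints: carbon, chromium, the ferrochrome cap.
Solving gives x1 = 1.2, x2 = 0.6236, x3 = 2.441.
Hence cost = 2.23·1.2 + 0.44·0.6236 + 1.66·2.441 = $7.0024.

$7.00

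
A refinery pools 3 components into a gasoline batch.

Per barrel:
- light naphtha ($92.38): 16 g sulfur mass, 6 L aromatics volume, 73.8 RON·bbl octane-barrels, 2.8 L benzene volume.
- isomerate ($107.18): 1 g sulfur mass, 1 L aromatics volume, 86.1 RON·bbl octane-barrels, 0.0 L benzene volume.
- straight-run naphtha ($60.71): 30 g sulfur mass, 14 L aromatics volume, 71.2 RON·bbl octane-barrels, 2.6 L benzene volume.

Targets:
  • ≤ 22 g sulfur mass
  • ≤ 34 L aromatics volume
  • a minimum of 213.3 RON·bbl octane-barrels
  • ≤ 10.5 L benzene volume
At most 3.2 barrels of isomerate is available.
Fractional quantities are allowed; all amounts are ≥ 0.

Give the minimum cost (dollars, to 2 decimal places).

Let x1 = barrels of light naphtha, x2 = barrels of isomerate, x3 = barrels of straight-run naphtha.
min 92.38x1 + 107.18x2 + 60.71x3 subject to:
  16x1 + 1x2 + 30x3 ≤ 22   (sulfur mass)
  6x1 + 1x2 + 14x3 ≤ 34   (aromatics volume)
  73.8x1 + 86.1x2 + 71.2x3 ≥ 213.3   (octane-barrels)
  2.8x1 + 2.6x3 ≤ 10.5   (benzene volume)
  x2 ≤ 3.2
  x1, x2, x3 ≥ 0.
The cheapest feasible vertex uses only isomerate, straight-run naphtha; light naphtha is not used. The sulfur mass and octane-barrels requirements are met with equality.
Optimal quantities: isomerate = 1.924 barrels, straight-run naphtha = 0.6692 barrels.
Hence cost = 107.18·1.924 + 60.71·0.6692 = $246.8415.

$246.84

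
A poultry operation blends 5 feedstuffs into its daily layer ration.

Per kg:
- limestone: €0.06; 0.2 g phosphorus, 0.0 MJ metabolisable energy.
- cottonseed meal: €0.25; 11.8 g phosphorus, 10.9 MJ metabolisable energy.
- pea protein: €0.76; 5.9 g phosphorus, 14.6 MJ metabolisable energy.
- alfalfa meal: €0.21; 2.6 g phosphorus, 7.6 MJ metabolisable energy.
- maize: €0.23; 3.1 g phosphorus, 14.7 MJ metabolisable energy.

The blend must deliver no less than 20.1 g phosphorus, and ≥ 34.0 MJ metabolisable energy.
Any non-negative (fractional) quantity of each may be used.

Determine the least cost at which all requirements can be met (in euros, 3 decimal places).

€0.640

Let x1 = kg of limestone, x2 = kg of cottonseed meal, x3 = kg of pea protein, x4 = kg of alfalfa meal, x5 = kg of maize.
Minimise 0.06x1 + 0.25x2 + 0.76x3 + 0.21x4 + 0.23x5 s.t.:
  0.2x1 + 11.8x2 + 5.9x3 + 2.6x4 + 3.1x5 ≥ 20.1   (phosphorus)
  10.9x2 + 14.6x3 + 7.6x4 + 14.7x5 ≥ 34   (metabolisable energy)
  x1, x2, x3, x4, x5 ≥ 0.
The minimum-cost mix takes nothing from limestone, pea protein, alfalfa meal — only cottonseed meal, maize. There the phosphorus and metabolisable energy constraints are tight.
So cottonseed meal = 1.361 kg, maize = 1.304 kg.
Cost = 0.25·1.361 + 0.23·1.304 = 0.64017.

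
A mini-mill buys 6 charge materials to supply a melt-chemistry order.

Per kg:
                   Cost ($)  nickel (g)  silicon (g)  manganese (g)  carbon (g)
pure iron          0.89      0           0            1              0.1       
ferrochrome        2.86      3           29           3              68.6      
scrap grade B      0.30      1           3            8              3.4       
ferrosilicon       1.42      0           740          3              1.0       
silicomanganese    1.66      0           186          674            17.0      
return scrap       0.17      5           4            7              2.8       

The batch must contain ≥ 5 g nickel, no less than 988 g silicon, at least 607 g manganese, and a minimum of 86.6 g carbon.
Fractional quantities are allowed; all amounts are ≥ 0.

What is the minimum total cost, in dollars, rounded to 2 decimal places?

This is a linear program. Let x1 = kg of pure iron, x2 = kg of ferrochrome, x3 = kg of scrap grade B, x4 = kg of ferrosilicon, x5 = kg of silicomanganese, x6 = kg of return scrap.
Minimize 0.89x1 + 2.86x2 + 0.3x3 + 1.42x4 + 1.66x5 + 0.17x6 with:
  3x2 + 1x3 + 5x6 ≥ 5   (nickel)
  29x2 + 3x3 + 740x4 + 186x5 + 4x6 ≥ 988   (silicon)
  1x1 + 3x2 + 8x3 + 3x4 + 674x5 + 7x6 ≥ 607   (manganese)
  0.1x1 + 68.6x2 + 3.4x3 + 1x4 + 17x5 + 2.8x6 ≥ 86.6   (carbon)
  x1, x2, x3, x4, x5, x6 ≥ 0.
The minimum-cost mix takes nothing from pure iron, scrap grade B — only ferrochrome, ferrosilicon, silicomanganese, return scrap. There the nickel, silicon, manganese, carbon constraints are tight.
Solving gives x2 = 1.011, x4 = 1.07, x5 = 0.8872, x6 = 0.3935.
Objective = 2.86·1.011 + 1.42·1.07 + 1.66·0.8872 + 0.17·0.3935 = 5.9505.

$5.95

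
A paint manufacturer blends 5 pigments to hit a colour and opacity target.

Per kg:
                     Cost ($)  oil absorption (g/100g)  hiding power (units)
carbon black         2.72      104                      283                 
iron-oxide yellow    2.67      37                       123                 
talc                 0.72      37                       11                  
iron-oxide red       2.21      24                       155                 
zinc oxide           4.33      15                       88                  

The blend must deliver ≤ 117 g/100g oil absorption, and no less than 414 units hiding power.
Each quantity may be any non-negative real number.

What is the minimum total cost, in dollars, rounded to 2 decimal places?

$4.75

Set it up as a linear program. Let x1 = kg of carbon black, x2 = kg of iron-oxide yellow, x3 = kg of talc, x4 = kg of iron-oxide red, x5 = kg of zinc oxide.
Minimise 2.72x1 + 2.67x2 + 0.72x3 + 2.21x4 + 4.33x5 s.t.:
  104x1 + 37x2 + 37x3 + 24x4 + 15x5 ≤ 117   (oil absorption)
  283x1 + 123x2 + 11x3 + 155x4 + 88x5 ≥ 414   (hiding power)
  x1, x2, x3, x4, x5 ≥ 0.
The optimal basis is {carbon black, iron-oxide red}; iron-oxide yellow, talc, zinc oxide drop out. The oil absorption and hiding power requirements are met with equality.
Solving gives x1 = 0.879, x4 = 1.066.
Hence cost = 2.72·0.879 + 2.21·1.066 = $4.7467.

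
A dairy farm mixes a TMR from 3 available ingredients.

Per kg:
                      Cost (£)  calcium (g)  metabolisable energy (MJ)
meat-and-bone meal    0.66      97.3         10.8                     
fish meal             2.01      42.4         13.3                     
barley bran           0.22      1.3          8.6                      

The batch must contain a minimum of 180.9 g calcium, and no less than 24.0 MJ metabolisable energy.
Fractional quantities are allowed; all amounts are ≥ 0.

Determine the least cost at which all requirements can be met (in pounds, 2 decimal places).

£1.32

Treat it as an LP. Let x1 = kg of meat-and-bone meal, x2 = kg of fish meal, x3 = kg of barley bran.
Minimise 0.66x1 + 2.01x2 + 0.22x3 s.t.:
  97.3x1 + 42.4x2 + 1.3x3 ≥ 180.9   (calcium)
  10.8x1 + 13.3x2 + 8.6x3 ≥ 24   (metabolisable energy)
  x1, x2, x3 ≥ 0.
The cheapest feasible vertex uses only meat-and-bone meal, barley bran; fish meal is not used. The calcium and metabolisable energy requirements are met with equality.
That vertex is x1 = 1.853, x3 = 0.4637.
Hence cost = 0.66·1.853 + 0.22·0.4637 = £1.32499.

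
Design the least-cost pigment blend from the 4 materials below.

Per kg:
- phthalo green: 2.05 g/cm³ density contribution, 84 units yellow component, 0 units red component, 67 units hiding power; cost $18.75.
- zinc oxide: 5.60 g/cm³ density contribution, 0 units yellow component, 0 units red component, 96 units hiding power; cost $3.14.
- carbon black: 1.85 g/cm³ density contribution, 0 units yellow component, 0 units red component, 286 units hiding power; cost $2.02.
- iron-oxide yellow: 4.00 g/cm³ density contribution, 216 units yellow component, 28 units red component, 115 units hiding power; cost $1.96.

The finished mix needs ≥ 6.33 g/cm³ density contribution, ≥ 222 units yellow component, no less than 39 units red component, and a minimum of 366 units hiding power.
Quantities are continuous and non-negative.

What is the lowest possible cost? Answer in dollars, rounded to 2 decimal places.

Let x1 = kg of phthalo green, x2 = kg of zinc oxide, x3 = kg of carbon black, x4 = kg of iron-oxide yellow.
Minimize 18.75x1 + 3.14x2 + 2.02x3 + 1.96x4 subject to:
  2.05x1 + 5.6x2 + 1.85x3 + 4x4 ≥ 6.33   (density contribution)
  84x1 + 216x4 ≥ 222   (yellow component)
  28x4 ≥ 39   (red component)
  67x1 + 96x2 + 286x3 + 115x4 ≥ 366   (hiding power)
  x1, x2, x3, x4 ≥ 0.
The minimum-cost mix takes nothing from phthalo green, zinc oxide — only carbon black, iron-oxide yellow. Binding constraints: red component and hiding power.
So carbon black = 0.7197 kg, iron-oxide yellow = 1.393 kg.
Objective = 2.02·0.7197 + 1.96·1.393 = 4.1841.

$4.18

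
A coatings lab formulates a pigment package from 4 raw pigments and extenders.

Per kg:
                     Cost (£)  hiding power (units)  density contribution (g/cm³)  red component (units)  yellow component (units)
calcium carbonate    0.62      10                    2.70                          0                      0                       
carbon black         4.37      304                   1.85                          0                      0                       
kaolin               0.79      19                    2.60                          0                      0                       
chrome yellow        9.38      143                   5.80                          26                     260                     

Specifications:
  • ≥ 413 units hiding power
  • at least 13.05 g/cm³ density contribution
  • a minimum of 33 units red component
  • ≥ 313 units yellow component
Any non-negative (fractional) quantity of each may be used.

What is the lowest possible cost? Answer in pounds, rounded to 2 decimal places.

Set it up as a linear program. Let x1 = kg of calcium carbonate, x2 = kg of carbon black, x3 = kg of kaolin, x4 = kg of chrome yellow.
Minimize 0.62x1 + 4.37x2 + 0.79x3 + 9.38x4 subject to:
  10x1 + 304x2 + 19x3 + 143x4 ≥ 413   (hiding power)
  2.7x1 + 1.85x2 + 2.6x3 + 5.8x4 ≥ 13.05   (density contribution)
  26x4 ≥ 33   (red component)
  260x4 ≥ 313   (yellow component)
  x1, x2, x3, x4 ≥ 0.
The optimal basis is {calcium carbonate, carbon black, chrome yellow}; kaolin drops out. The hiding power, density contribution, red component requirements are met with equality.
So calcium carbonate = 1.6216 kg, carbon black = 0.70817 kg, chrome yellow = 1.2692 kg.
Hence cost = 0.62·1.6216 + 4.37·0.70817 + 9.38·1.2692 = £16.0052.

£16.01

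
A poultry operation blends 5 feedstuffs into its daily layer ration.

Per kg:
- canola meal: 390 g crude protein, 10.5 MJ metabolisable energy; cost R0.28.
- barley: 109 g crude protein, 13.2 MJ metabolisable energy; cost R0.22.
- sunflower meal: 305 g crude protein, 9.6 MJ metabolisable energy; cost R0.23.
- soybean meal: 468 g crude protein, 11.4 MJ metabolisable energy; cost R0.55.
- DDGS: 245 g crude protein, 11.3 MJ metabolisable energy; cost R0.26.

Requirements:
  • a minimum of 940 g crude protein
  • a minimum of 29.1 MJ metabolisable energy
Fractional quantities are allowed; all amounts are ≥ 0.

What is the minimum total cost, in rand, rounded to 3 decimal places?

R0.705

Set it up as a linear program. Let x1 = kg of canola meal, x2 = kg of barley, x3 = kg of sunflower meal, x4 = kg of soybean meal, x5 = kg of DDGS.
Minimize 0.28x1 + 0.22x2 + 0.23x3 + 0.55x4 + 0.26x5 with:
  390x1 + 109x2 + 305x3 + 468x4 + 245x5 ≥ 940   (crude protein)
  10.5x1 + 13.2x2 + 9.6x3 + 11.4x4 + 11.3x5 ≥ 29.1   (metabolisable energy)
  x1, x2, x3, x4, x5 ≥ 0.
The optimal basis is {canola meal, sunflower meal}; barley, soybean meal, DDGS drop out. There the crude protein and metabolisable energy constraints are tight.
That vertex is x1 = 0.2742, x3 = 2.731.
Hence cost = 0.28·0.2742 + 0.23·2.731 = R0.70491.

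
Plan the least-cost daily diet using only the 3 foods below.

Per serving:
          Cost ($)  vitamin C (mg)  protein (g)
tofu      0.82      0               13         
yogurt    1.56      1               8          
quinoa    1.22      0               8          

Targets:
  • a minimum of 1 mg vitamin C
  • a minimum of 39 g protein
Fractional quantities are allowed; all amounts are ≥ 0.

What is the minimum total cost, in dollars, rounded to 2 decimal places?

Let x1 = servings of tofu, x2 = servings of yogurt, x3 = servings of quinoa.
Minimize 0.82x1 + 1.56x2 + 1.22x3 subject to:
  1x2 ≥ 1   (vitamin C)
  13x1 + 8x2 + 8x3 ≥ 39   (protein)
  x1, x2, x3 ≥ 0.
The optimal basis is {tofu, yogurt}; quinoa drops out. Binding constraints: vitamin C and protein.
Optimal quantities: tofu = 2.385 servings, yogurt = 1 serving.
Objective = 0.82·2.385 + 1.56·1 = 3.5157.

$3.52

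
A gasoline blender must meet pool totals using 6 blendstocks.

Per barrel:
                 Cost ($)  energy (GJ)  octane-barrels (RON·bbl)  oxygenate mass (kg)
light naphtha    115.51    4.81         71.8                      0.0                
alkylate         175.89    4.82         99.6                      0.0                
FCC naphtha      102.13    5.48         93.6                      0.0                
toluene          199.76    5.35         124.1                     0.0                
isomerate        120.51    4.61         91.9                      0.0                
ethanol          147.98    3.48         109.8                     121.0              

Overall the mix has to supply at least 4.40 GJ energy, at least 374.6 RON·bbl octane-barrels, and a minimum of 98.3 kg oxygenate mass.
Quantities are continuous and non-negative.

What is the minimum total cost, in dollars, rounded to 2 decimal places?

$431.63

Let x1 = barrels of light naphtha, x2 = barrels of alkylate, x3 = barrels of FCC naphtha, x4 = barrels of toluene, x5 = barrels of isomerate, x6 = barrels of ethanol.
Minimize 115.51x1 + 175.89x2 + 102.13x3 + 199.76x4 + 120.51x5 + 147.98x6 with:
  4.81x1 + 4.82x2 + 5.48x3 + 5.35x4 + 4.61x5 + 3.48x6 ≥ 4.4   (energy)
  71.8x1 + 99.6x2 + 93.6x3 + 124.1x4 + 91.9x5 + 109.8x6 ≥ 374.6   (octane-barrels)
  121x6 ≥ 98.3   (oxygenate mass)
  x1, x2, x3, x4, x5, x6 ≥ 0.
The optimal basis is {FCC naphtha, ethanol}; light naphtha, alkylate, toluene, isomerate drop out. There the octane-barrels and oxygenate mass constraints are tight.
Optimal quantities: FCC naphtha = 3.04913 barrels, ethanol = 0.812397 barrels.
Hence cost = 102.13·3.04913 + 147.98·0.812397 = $431.6262.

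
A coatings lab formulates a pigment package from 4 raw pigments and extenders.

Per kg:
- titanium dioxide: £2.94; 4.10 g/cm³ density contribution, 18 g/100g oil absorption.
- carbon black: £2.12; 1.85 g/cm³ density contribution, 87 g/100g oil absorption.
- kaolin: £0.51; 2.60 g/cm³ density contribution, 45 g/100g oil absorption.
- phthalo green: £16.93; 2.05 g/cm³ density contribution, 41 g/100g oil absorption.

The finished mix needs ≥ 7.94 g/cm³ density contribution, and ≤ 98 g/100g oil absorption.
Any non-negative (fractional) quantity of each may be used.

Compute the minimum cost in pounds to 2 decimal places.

£3.15

Let x1 = kg of titanium dioxide, x2 = kg of carbon black, x3 = kg of kaolin, x4 = kg of phthalo green.
min 2.94x1 + 2.12x2 + 0.51x3 + 16.93x4 with:
  4.1x1 + 1.85x2 + 2.6x3 + 2.05x4 ≥ 7.94   (density contribution)
  18x1 + 87x2 + 45x3 + 41x4 ≤ 98   (oil absorption)
  x1, x2, x3, x4 ≥ 0.
The minimum-cost mix takes nothing from carbon black, phthalo green — only titanium dioxide, kaolin. The density contribution and oil absorption requirements are met with equality.
Solving gives x1 = 0.7444, x3 = 1.88.
Total cost: 2.94·0.7444 + 0.51·1.88 = 3.1473.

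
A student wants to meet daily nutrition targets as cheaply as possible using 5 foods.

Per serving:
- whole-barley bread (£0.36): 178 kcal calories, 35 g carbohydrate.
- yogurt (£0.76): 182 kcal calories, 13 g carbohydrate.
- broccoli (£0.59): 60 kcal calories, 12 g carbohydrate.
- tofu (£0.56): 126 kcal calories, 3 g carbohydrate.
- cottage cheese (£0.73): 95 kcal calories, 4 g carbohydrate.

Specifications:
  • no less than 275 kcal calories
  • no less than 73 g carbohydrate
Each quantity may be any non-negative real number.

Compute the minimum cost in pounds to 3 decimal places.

Let x1 = servings of whole-barley bread, x2 = servings of yogurt, x3 = servings of broccoli, x4 = servings of tofu, x5 = servings of cottage cheese.
min 0.36x1 + 0.76x2 + 0.59x3 + 0.56x4 + 0.73x5 subject to:
  178x1 + 182x2 + 60x3 + 126x4 + 95x5 ≥ 275   (calories)
  35x1 + 13x2 + 12x3 + 3x4 + 4x5 ≥ 73   (carbohydrate)
  x1, x2, x3, x4, x5 ≥ 0.
The minimum-cost mix takes nothing from yogurt, broccoli, tofu, cottage cheese — only whole-barley bread. The carbohydrate requirement is met with equality.
That vertex is x1 = 2.086.
Hence cost = 0.36·2.086 = £0.75096.

£0.751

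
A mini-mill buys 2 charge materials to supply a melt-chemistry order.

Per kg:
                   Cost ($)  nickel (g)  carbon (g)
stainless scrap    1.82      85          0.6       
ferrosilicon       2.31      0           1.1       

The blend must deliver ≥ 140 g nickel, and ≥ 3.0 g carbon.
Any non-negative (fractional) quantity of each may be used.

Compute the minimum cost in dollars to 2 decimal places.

$7.22

Let x1 = kg of stainless scrap, x2 = kg of ferrosilicon.
Minimize 1.82x1 + 2.31x2 with:
  85x1 ≥ 140   (nickel)
  0.6x1 + 1.1x2 ≥ 3   (carbon)
  x1, x2 ≥ 0.
Both inputs are positive at the optimum. Binding constraints: nickel and carbon.
Optimal quantities: stainless scrap = 1.647 kg, ferrosilicon = 1.829 kg.
Total cost: 1.82·1.647 + 2.31·1.829 = 7.2225.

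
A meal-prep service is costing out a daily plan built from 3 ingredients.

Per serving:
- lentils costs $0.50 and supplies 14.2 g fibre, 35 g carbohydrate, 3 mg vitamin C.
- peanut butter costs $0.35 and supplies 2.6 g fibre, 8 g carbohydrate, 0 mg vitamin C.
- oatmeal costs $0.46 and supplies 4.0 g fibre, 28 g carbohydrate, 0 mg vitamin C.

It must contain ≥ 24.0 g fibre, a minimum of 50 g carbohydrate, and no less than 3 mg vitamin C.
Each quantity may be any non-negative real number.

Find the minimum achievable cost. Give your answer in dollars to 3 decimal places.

Set it up as a linear program. Let x1 = servings of lentils, x2 = servings of peanut butter, x3 = servings of oatmeal.
Minimize 0.5x1 + 0.35x2 + 0.46x3 subject to:
  14.2x1 + 2.6x2 + 4x3 ≥ 24   (fibre)
  35x1 + 8x2 + 28x3 ≥ 50   (carbohydrate)
  3x1 ≥ 3   (vitamin C)
  x1, x2, x3 ≥ 0.
The minimum-cost mix takes nothing from peanut butter, oatmeal — only lentils. The fibre requirement is met with equality.
That vertex is x1 = 1.69.
Cost = 0.5·1.69 = 0.84500.

$0.845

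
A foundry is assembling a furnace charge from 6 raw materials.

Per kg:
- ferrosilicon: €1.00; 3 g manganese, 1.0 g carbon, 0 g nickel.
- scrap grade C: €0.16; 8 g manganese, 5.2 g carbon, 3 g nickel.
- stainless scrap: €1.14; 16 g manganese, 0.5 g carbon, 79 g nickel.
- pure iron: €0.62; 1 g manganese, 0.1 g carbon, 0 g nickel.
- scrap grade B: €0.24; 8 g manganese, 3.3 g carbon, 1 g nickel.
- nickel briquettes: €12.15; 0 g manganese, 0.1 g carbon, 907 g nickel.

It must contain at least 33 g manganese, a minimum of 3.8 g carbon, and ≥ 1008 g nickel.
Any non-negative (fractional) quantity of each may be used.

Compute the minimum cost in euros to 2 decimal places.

Treat it as an LP. Let x1 = kg of ferrosilicon, x2 = kg of scrap grade C, x3 = kg of stainless scrap, x4 = kg of pure iron, x5 = kg of scrap grade B, x6 = kg of nickel briquettes.
Minimize 1x1 + 0.16x2 + 1.14x3 + 0.62x4 + 0.24x5 + 12.15x6 with:
  3x1 + 8x2 + 16x3 + 1x4 + 8x5 ≥ 33   (manganese)
  1x1 + 5.2x2 + 0.5x3 + 0.1x4 + 3.3x5 + 0.1x6 ≥ 3.8   (carbon)
  3x2 + 79x3 + 1x5 + 907x6 ≥ 1008   (nickel)
  x1, x2, x3, x4, x5, x6 ≥ 0.
The minimum-cost mix takes nothing from ferrosilicon, pure iron, scrap grade B — only scrap grade C, stainless scrap, nickel briquettes. Binding constraints: manganese, carbon, nickel.
So scrap grade C = 0.5401 kg, stainless scrap = 1.792 kg, nickel briquettes = 0.9534 kg.
Cost = 0.16·0.5401 + 1.14·1.792 + 12.15·0.9534 = 13.7131.

€13.71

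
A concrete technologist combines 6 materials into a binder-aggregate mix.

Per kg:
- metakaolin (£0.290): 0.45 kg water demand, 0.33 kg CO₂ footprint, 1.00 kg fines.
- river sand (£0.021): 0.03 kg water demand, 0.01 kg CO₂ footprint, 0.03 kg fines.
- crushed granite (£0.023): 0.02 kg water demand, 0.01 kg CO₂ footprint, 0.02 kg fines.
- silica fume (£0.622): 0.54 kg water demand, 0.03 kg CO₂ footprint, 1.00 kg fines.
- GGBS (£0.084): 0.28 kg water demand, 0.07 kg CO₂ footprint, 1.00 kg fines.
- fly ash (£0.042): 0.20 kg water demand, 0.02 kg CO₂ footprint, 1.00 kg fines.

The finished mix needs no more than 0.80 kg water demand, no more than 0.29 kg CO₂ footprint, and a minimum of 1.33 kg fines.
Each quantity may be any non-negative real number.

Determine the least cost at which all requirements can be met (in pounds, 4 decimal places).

£0.0559

Let x1 = kg of metakaolin, x2 = kg of river sand, x3 = kg of crushed granite, x4 = kg of silica fume, x5 = kg of GGBS, x6 = kg of fly ash.
Minimise 0.29x1 + 0.021x2 + 0.023x3 + 0.622x4 + 0.084x5 + 0.042x6 s.t.:
  0.45x1 + 0.03x2 + 0.02x3 + 0.54x4 + 0.28x5 + 0.2x6 ≤ 0.8   (water demand)
  0.33x1 + 0.01x2 + 0.01x3 + 0.03x4 + 0.07x5 + 0.02x6 ≤ 0.29   (CO₂ footprint)
  1x1 + 0.03x2 + 0.02x3 + 1x4 + 1x5 + 1x6 ≥ 1.33   (fines)
  x1, x2, x3, x4, x5, x6 ≥ 0.
The optimal basis is {fly ash}; metakaolin, river sand, crushed granite, silica fume, GGBS drop out. Binding constraint: fines.
Optimal quantities: fly ash = 1.33 kg.
Cost = 0.042·1.33 = 0.055860.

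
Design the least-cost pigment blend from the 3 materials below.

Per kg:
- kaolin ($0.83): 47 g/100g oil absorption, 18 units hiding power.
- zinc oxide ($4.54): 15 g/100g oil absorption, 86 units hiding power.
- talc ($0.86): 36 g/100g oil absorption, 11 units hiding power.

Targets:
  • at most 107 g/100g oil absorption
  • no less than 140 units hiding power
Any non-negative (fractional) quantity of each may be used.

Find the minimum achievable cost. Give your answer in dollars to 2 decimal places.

Treat it as an LP. Let x1 = kg of kaolin, x2 = kg of zinc oxide, x3 = kg of talc.
min 0.83x1 + 4.54x2 + 0.86x3 subject to:
  47x1 + 15x2 + 36x3 ≤ 107   (oil absorption)
  18x1 + 86x2 + 11x3 ≥ 140   (hiding power)
  x1, x2, x3 ≥ 0.
The minimum-cost mix takes nothing from talc — only kaolin, zinc oxide. The oil absorption and hiding power requirements are met with equality.
So kaolin = 1.8828 kg, zinc oxide = 1.2338 kg.
Hence cost = 0.83·1.8828 + 4.54·1.2338 = $7.1642.

$7.16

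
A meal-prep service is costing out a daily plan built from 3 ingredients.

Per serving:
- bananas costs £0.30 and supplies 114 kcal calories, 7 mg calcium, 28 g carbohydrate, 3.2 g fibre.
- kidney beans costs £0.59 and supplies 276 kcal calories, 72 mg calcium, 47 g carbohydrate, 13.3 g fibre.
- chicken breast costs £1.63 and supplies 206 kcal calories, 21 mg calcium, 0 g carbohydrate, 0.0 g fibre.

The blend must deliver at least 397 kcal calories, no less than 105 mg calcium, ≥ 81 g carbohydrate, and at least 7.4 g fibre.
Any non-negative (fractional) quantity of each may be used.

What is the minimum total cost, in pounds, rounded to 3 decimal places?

£0.989

Set it up as a linear program. Let x1 = servings of bananas, x2 = servings of kidney beans, x3 = servings of chicken breast.
Minimise 0.3x1 + 0.59x2 + 1.63x3 s.t.:
  114x1 + 276x2 + 206x3 ≥ 397   (calories)
  7x1 + 72x2 + 21x3 ≥ 105   (calcium)
  28x1 + 47x2 ≥ 81   (carbohydrate)
  3.2x1 + 13.3x2 ≥ 7.4   (fibre)
  x1, x2, x3 ≥ 0.
The minimum-cost mix takes nothing from chicken breast — only bananas, kidney beans. The calcium and carbohydrate requirements are met with equality.
So bananas = 0.53171 servings, kidney beans = 1.4066 servings.
Cost = 0.3·0.53171 + 0.59·1.4066 = 0.98941.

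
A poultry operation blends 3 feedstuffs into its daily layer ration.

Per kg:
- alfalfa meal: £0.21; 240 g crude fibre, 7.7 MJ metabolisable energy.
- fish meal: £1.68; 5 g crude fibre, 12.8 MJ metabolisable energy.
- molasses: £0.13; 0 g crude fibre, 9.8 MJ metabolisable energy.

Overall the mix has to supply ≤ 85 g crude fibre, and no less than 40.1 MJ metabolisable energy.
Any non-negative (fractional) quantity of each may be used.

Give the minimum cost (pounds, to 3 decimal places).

£0.532

This is a linear program. Let x1 = kg of alfalfa meal, x2 = kg of fish meal, x3 = kg of molasses.
Minimize 0.21x1 + 1.68x2 + 0.13x3 subject to:
  240x1 + 5x2 ≤ 85   (crude fibre)
  7.7x1 + 12.8x2 + 9.8x3 ≥ 40.1   (metabolisable energy)
  x1, x2, x3 ≥ 0.
The optimal basis is {molasses}; alfalfa meal, fish meal drop out. The metabolisable energy requirement is met with equality.
Optimal quantities: molasses = 4.092 kg.
Total cost: 0.13·4.092 = 0.53196.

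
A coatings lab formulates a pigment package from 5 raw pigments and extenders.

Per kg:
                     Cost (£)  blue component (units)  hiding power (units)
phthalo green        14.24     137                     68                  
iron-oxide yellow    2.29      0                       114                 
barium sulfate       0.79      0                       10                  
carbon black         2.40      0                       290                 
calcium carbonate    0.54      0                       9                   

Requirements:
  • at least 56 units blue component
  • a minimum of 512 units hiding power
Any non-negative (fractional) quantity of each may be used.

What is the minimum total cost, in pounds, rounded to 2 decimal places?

£9.83

Treat it as an LP. Let x1 = kg of phthalo green, x2 = kg of iron-oxide yellow, x3 = kg of barium sulfate, x4 = kg of carbon black, x5 = kg of calcium carbonate.
Minimise 14.24x1 + 2.29x2 + 0.79x3 + 2.4x4 + 0.54x5 with:
  137x1 ≥ 56   (blue component)
  68x1 + 114x2 + 10x3 + 290x4 + 9x5 ≥ 512   (hiding power)
  x1, x2, x3, x4, x5 ≥ 0.
The minimum-cost mix takes nothing from iron-oxide yellow, barium sulfate, calcium carbonate — only phthalo green, carbon black. The blue component and hiding power requirements are met with equality.
So phthalo green = 0.4088 kg, carbon black = 1.67 kg.
Total cost: 14.24·0.4088 + 2.4·1.67 = 9.8293.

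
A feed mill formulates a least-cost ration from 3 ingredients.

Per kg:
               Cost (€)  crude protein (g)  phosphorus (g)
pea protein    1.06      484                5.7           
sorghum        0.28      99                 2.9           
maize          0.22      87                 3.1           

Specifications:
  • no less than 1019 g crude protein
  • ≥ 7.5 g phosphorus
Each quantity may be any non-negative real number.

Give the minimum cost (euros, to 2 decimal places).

Let x1 = kg of pea protein, x2 = kg of sorghum, x3 = kg of maize.
Minimize 1.06x1 + 0.28x2 + 0.22x3 subject to:
  484x1 + 99x2 + 87x3 ≥ 1019   (crude protein)
  5.7x1 + 2.9x2 + 3.1x3 ≥ 7.5   (phosphorus)
  x1, x2, x3 ≥ 0.
At the optimum only pea protein is positive (sorghum, maize = 0). There the crude protein constraint is tight.
So pea protein = 2.105 kg.
Objective = 1.06·2.105 = 2.2313.

€2.23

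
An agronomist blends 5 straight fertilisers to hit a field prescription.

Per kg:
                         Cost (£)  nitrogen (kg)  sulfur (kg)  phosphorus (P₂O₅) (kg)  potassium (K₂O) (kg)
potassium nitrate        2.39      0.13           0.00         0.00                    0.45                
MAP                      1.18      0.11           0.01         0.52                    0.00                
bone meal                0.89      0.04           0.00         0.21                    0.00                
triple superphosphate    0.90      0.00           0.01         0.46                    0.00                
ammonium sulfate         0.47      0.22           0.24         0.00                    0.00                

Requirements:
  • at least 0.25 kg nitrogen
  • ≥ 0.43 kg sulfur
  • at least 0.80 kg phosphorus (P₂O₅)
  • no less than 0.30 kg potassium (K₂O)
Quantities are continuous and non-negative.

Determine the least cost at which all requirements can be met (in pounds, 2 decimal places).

£3.97

Let x1 = kg of potassium nitrate, x2 = kg of MAP, x3 = kg of bone meal, x4 = kg of triple superphosphate, x5 = kg of ammonium sulfate.
Minimize 2.39x1 + 1.18x2 + 0.89x3 + 0.9x4 + 0.47x5 subject to:
  0.13x1 + 0.11x2 + 0.04x3 + 0.22x5 ≥ 0.25   (nitrogen)
  0.01x2 + 0.01x4 + 0.24x5 ≥ 0.43   (sulfur)
  0.52x2 + 0.21x3 + 0.46x4 ≥ 0.8   (phosphorus (P₂O₅))
  0.45x1 ≥ 0.3   (potassium (K₂O))
  x1, x2, x3, x4, x5 ≥ 0.
The cheapest feasible vertex uses only potassium nitrate, triple superphosphate, ammonium sulfate; MAP, bone meal are not used. There the sulfur, phosphorus (P₂O₅), potassium (K₂O) constraints are tight.
That vertex is x1 = 0.6667, x4 = 1.739, x5 = 1.719.
Total cost: 2.39·0.6667 + 0.9·1.739 + 0.47·1.719 = 3.9664.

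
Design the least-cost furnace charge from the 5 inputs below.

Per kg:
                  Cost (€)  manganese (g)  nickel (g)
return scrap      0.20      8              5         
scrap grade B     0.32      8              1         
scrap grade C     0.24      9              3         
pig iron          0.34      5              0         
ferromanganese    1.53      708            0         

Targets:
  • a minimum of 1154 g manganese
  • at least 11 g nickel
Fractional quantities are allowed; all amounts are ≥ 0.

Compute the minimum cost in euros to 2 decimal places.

Let x1 = kg of return scrap, x2 = kg of scrap grade B, x3 = kg of scrap grade C, x4 = kg of pig iron, x5 = kg of ferromanganese.
Minimise 0.2x1 + 0.32x2 + 0.24x3 + 0.34x4 + 1.53x5 with:
  8x1 + 8x2 + 9x3 + 5x4 + 708x5 ≥ 1154   (manganese)
  5x1 + 1x2 + 3x3 ≥ 11   (nickel)
  x1, x2, x3, x4, x5 ≥ 0.
The optimal basis is {return scrap, ferromanganese}; scrap grade B, scrap grade C, pig iron drop out. The manganese and nickel requirements are met with equality.
Optimal quantities: return scrap = 2.2 kg, ferromanganese = 1.605 kg.
Objective = 0.2·2.2 + 1.53·1.605 = 2.8957.

€2.90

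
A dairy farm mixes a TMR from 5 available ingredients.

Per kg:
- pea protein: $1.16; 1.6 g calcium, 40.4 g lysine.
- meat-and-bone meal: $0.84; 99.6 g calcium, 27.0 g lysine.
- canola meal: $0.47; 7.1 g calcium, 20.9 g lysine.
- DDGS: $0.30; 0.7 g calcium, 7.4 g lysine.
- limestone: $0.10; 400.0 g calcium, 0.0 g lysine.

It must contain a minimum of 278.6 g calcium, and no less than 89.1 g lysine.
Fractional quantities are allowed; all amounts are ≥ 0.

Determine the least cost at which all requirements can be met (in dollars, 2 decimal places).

This is a linear program. Let x1 = kg of pea protein, x2 = kg of meat-and-bone meal, x3 = kg of canola meal, x4 = kg of DDGS, x5 = kg of limestone.
min 1.16x1 + 0.84x2 + 0.47x3 + 0.3x4 + 0.1x5 subject to:
  1.6x1 + 99.6x2 + 7.1x3 + 0.7x4 + 400x5 ≥ 278.6   (calcium)
  40.4x1 + 27x2 + 20.9x3 + 7.4x4 ≥ 89.1   (lysine)
  x1, x2, x3, x4, x5 ≥ 0.
At the optimum only canola meal, limestone are positive (pea protein, meat-and-bone meal, DDGS = 0). Binding constraints: calcium and lysine.
So canola meal = 4.263 kg, limestone = 0.6208 kg.
Objective = 0.47·4.263 + 0.1·0.6208 = 2.0657.

$2.07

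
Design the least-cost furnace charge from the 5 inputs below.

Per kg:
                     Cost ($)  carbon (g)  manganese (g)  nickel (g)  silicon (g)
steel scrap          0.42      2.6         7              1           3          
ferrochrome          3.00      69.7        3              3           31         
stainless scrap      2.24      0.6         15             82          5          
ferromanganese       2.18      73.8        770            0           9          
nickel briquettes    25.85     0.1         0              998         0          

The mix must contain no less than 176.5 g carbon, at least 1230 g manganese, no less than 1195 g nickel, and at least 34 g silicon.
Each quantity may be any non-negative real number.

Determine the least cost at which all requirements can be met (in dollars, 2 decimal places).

$36.41

Let x1 = kg of steel scrap, x2 = kg of ferrochrome, x3 = kg of stainless scrap, x4 = kg of ferromanganese, x5 = kg of nickel briquettes.
Minimise 0.42x1 + 3x2 + 2.24x3 + 2.18x4 + 25.85x5 subject to:
  2.6x1 + 69.7x2 + 0.6x3 + 73.8x4 + 0.1x5 ≥ 176.5   (carbon)
  7x1 + 3x2 + 15x3 + 770x4 ≥ 1230   (manganese)
  1x1 + 3x2 + 82x3 + 998x5 ≥ 1195   (nickel)
  3x1 + 31x2 + 5x3 + 9x4 ≥ 34   (silicon)
  x1, x2, x3, x4, x5 ≥ 0.
The optimal basis is {stainless scrap, ferromanganese, nickel briquettes}; steel scrap, ferrochrome drop out. There the carbon, nickel, silicon constraints are tight.
So stainless scrap = 2.535 kg, ferromanganese = 2.37 kg, nickel briquettes = 0.9891 kg.
Objective = 2.24·2.535 + 2.18·2.37 + 25.85·0.9891 = 36.4132.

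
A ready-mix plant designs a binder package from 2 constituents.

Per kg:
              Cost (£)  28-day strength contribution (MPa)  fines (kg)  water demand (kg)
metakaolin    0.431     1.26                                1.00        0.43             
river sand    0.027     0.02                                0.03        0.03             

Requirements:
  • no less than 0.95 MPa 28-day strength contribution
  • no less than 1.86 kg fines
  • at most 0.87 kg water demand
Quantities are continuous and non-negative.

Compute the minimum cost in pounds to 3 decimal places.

£0.802

Set it up as a linear program. Let x1 = kg of metakaolin, x2 = kg of river sand.
min 0.431x1 + 0.027x2 subject to:
  1.26x1 + 0.02x2 ≥ 0.95   (28-day strength contribution)
  1x1 + 0.03x2 ≥ 1.86   (fines)
  0.43x1 + 0.03x2 ≤ 0.87   (water demand)
  x1, x2 ≥ 0.
The minimum-cost mix takes nothing from river sand — only metakaolin. Binding constraint: fines.
So metakaolin = 1.86 kg.
Cost = 0.431·1.86 = 0.80166.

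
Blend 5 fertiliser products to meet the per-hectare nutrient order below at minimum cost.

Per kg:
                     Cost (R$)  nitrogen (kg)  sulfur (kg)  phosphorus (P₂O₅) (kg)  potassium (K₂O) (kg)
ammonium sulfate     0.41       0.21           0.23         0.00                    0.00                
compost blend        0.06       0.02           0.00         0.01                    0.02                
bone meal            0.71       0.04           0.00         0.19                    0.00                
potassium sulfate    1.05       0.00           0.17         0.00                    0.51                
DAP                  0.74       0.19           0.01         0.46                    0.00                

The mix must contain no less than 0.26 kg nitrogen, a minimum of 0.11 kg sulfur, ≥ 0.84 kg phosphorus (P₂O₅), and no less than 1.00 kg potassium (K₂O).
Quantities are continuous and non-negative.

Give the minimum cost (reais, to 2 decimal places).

Set it up as a linear program. Let x1 = kg of ammonium sulfate, x2 = kg of compost blend, x3 = kg of bone meal, x4 = kg of potassium sulfate, x5 = kg of DAP.
min 0.41x1 + 0.06x2 + 0.71x3 + 1.05x4 + 0.74x5 subject to:
  0.21x1 + 0.02x2 + 0.04x3 + 0.19x5 ≥ 0.26   (nitrogen)
  0.23x1 + 0.17x4 + 0.01x5 ≥ 0.11   (sulfur)
  0.01x2 + 0.19x3 + 0.46x5 ≥ 0.84   (phosphorus (P₂O₅))
  0.02x2 + 0.51x4 ≥ 1   (potassium (K₂O))
  x1, x2, x3, x4, x5 ≥ 0.
The minimum-cost mix takes nothing from ammonium sulfate, compost blend, bone meal — only potassium sulfate, DAP. There the phosphorus (P₂O₅) and potassium (K₂O) constraints are tight.
Solving gives x4 = 1.961, x5 = 1.826.
Total cost: 1.05·1.961 + 0.74·1.826 = 3.4103.

R$3.41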